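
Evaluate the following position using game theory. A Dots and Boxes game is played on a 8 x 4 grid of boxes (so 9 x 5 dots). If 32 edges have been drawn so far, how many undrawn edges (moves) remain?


Grid: 8 x 4 boxes, i.e. 9 rows and 5 columns of dots.
Horizontal edges: (rows + 1) * cols = 9 * 4 = 36
Vertical edges: rows * (cols + 1) = 8 * 5 = 40
Total edges: 36 + 40 = 76
Edges drawn: 32
Remaining: 76 - 32 = 44

44


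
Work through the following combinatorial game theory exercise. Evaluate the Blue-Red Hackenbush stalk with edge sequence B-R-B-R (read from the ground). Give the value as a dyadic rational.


Edges (from ground): B-R-B-R
By Berlekamp's sign-expansion rule, a Blue-Red Hackenbush stalk has the value of the surreal number whose sign sequence is the edge sequence with B -> + and R -> -.
Sign sequence: +-+-
Trace the sign expansion in the surreal number tree, starting from 0:
Edge 1: B (sign +) -> bounds (0, +inf), value = 1
Edge 2: R (sign -) -> bounds (0, 1), value = 1/2
Edge 3: B (sign +) -> bounds (1/2, 1), value = 3/4
Edge 4: R (sign -) -> bounds (1/2, 3/4), value = 5/8
Game value = 5/8

5/8


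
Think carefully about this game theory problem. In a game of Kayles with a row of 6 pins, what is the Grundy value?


Kayles: a move removes 1 or 2 adjacent pins from a contiguous row.
Removing pins from a row of k leaves two independent rows (a, b) with a + b = k - 1 (one pin) or a + b = k - 2 (two pins); an end removal gives a = 0.
By Sprague-Grundy, G(k) = mex{ G(a) XOR G(b) } over all these splits. G(0) = 0.
G(1): splits (0,0):0^0=0 -> mex({0}) = 1
G(2): splits (0,1):0^1=1 (0,0):0^0=0 -> mex({0, 1}) = 2
G(3): splits (0,2):0^2=2 (1,1):1^1=0 (0,1):0^1=1 -> mex({0, 1, 2}) = 3
G(4): splits (0,3):0^3=3 (1,2):1^2=3 (0,2):0^2=2 (1,1):1^1=0 -> mex({0, 2, 3}) = 1
G(5): splits (0,4):0^1=1 (1,3):1^3=2 (2,2):2^2=0 (0,3):0^3=3 (1,2):1^2=3 -> mex({0, 1, 2, 3}) = 4
G(6) = mex({0, 1, 2, 4}) = 3
Therefore G(6) = 3.

3


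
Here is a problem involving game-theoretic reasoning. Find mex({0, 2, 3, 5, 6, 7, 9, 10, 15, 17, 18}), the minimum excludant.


Set = {0, 2, 3, 5, 6, 7, 9, 10, 15, 17, 18}
0 is in the set.
1 is NOT in the set. This is the mex.
mex = 1

1


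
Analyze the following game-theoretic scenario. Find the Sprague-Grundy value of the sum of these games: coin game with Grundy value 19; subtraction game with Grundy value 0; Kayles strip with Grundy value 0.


By the Sprague-Grundy theorem, the Grundy value of a sum of games is the XOR of individual Grundy values.
coin game: Grundy value = 19. Running XOR: 0 XOR 19 = 19
subtraction game: Grundy value = 0. Running XOR: 19 XOR 0 = 19
Kayles strip: Grundy value = 0. Running XOR: 19 XOR 0 = 19
The combined Grundy value is 19.

19


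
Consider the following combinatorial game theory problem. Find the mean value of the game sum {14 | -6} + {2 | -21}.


G1 = {14 | -6}, G2 = {2 | -21}
Each is a switch {a | b} with numbers a > b; its mean value is (a + b)/2, and mean value is additive over game sums: m(G1 + G2) = m(G1) + m(G2).
Mean of G1 = (14 + (-6))/2 = 8/2 = 4
Mean of G2 = (2 + (-21))/2 = -19/2 = -19/2
Mean of G1 + G2 = 4 + -19/2 = -11/2

-11/2


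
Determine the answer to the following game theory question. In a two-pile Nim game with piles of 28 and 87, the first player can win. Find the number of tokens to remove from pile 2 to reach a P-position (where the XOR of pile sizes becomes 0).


Piles: 28 and 87
Current XOR: 28 XOR 87 = 75 (non-zero, so this is an N-position).
To make the XOR zero, we need to find a move that balances the piles.
For pile 2 (size 87): target = 87 XOR 75 = 28
We reduce pile 2 from 87 to 28.
Tokens removed: 87 - 28 = 59
Verification: 28 XOR 28 = 0

59


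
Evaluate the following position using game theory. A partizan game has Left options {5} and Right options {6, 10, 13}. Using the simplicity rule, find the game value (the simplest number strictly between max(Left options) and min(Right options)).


Left options: {5}, max = 5
Right options: {6, 10, 13}, min = 6
All options are numbers and max(Left) < min(Right), so by the simplicity theorem the value is the simplest (earliest-born) number strictly between 5 and 6.
No integer lies strictly between 5 and 6, so the value is the dyadic rational m/2^k in the interval with the smallest k (then m odd); search k = 1, 2, ...:
Denominator 2: 11/2 lies strictly between 5 and 6 -- found.
The simplest number in the interval is 11/2.
Game value = 11/2

11/2


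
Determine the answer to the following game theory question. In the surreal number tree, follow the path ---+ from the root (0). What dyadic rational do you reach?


Sign expansion: ---+
Rule: track bounds (lo, hi), initially (-inf, +inf). On '+', the current value becomes lo and we move to the simplest number in (value, hi): value + 1 if hi = +inf, otherwise the midpoint (value + hi)/2. On '-', the current value becomes hi and we move to value - 1 if lo = -inf, otherwise the midpoint (lo + value)/2.
Start at 0.
Step 1: sign = -, move left. Bounds: (-inf, 0). Value = -1
Step 2: sign = -, move left. Bounds: (-inf, -1). Value = -2
Step 3: sign = -, move left. Bounds: (-inf, -2). Value = -3
Step 4: sign = +, move right. Bounds: (-3, -2). Value = -5/2
The surreal number with sign expansion ---+ is -5/2.

-5/2


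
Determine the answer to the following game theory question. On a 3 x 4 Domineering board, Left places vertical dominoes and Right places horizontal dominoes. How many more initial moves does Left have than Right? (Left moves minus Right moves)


Board is 3 x 4 (rows x cols).
Left (vertical) placements: (rows-1) * cols = 2 * 4 = 8
Right (horizontal) placements: rows * (cols-1) = 3 * 3 = 9
Advantage = Left - Right = 8 - 9 = -1

-1


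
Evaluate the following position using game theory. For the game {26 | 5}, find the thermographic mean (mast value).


Game = {26 | 5}, a switch {a | b} with numbers a > b.
Its thermograph has left wall a - t and right wall b + t, which meet at t = (a - b)/2, where both equal (a + b)/2. So the mast (mean value) is at (a + b)/2.
Mean = (26 + (5))/2 = 31/2 = 31/2

31/2


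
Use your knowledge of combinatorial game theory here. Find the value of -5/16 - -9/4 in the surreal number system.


x = -5/16, y = -9/4
Converting to common denominator: 16
x = -5/16, y = -36/16
x - y = -5/16 - -9/4 = 31/16

31/16


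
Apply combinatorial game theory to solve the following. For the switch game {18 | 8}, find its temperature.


The game is {18 | 8}, a switch {a | b} with numbers a > b.
Cooling {a | b} by t gives {a - t | b + t}, which stops being hot when a - t = b + t, i.e. at t = (a - b)/2. So the temperature of a switch is (a - b)/2.
Temperature = (Left option - Right option) / 2
= (18 - (8)) / 2
= 10 / 2
= 5

5


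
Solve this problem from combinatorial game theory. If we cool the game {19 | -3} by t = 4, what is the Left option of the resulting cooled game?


Original game: {19 | -3} (a switch {a | b} with a > b).
Cooling by t (for t below the temperature (a - b)/2 = 11) taxes each move by t: {a | b} cooled by t is {a - t | b + t}.
Cooling amount: t = 4
Cooled Left option: 19 - 4 = 15
Cooled Right option: -3 + 4 = 1
Cooled game: {15 | 1}
Left option = 15

15


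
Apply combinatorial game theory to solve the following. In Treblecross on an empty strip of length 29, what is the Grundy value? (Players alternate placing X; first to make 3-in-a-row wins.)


Treblecross: place X on empty cells; 3-in-a-row wins.
Playing within two cells of an existing X lets the opponent win at once, so sensible play treats the cells i-2..i+2 around each X as dead. The player left with no safe cell loses, so this is a normal-play take-away game on strips of safe cells.
Placing X at cell i (0-indexed) of a strip of k safe cells leaves independent strips of sizes max(0, i-2) and max(0, k-i-3). Hence G(k) = mex{ G(max(0,i-2)) XOR G(max(0,k-i-3)) : 0 <= i < k }, with G(0) = 0.
G(1): splits (0,0):0^0=0 -> mex({0}) = 1
G(2): splits (0,0):0^0=0 -> mex({0}) = 1
G(3): splits (0,0):0^0=0 -> mex({0}) = 1
G(4): splits (0,1):0^1=1 (0,0):0^0=0 -> mex({0, 1}) = 2
G(5): splits (0,2):0^1=1 (0,1):0^1=1 (0,0):0^0=0 -> mex({0, 1}) = 2
G(6) = mex({1}) = 0
G(7) = mex({0, 1, 2}) = 3
G(8) = mex({0, 1, 2}) = 3
G(9) = mex({0, 2}) = 1
G(10) = mex({0, 2, 3}) = 1
G(11) = mex({0, 3}) = 1
G(12) = mex({1, 3}) = 0
G(13) = mex({0, 1, 2, 3}) = 4
G(14) = mex({0, 1, 2}) = 3
G(15) = mex({0, 1, 2}) = 3
G(16) = mex({0, 1, 2, 4}) = 3
G(17) = mex({0, 1, 3, 4}) = 2
G(18) = mex({0, 1, 3, 4}) = 2
G(19) = mex({0, 1, 3, 5}) = 2
G(20) = mex({0, 1, 2, 3, 5}) = 4
G(21) = mex({0, 1, 2, 3, 5}) = 4
G(22) = mex({1, 2, 6}) = 0
G(23) = mex({0, 1, 2, 3, 4, 6}) = 5
G(24) = mex({0, 1, 2, 3, 4}) = 5
G(25) = mex({0, 1, 3, 4, 7}) = 2
G(26) = mex({0, 1, 3, 4, 5, 7}) = 2
G(27) = mex({0, 1, 3, 5}) = 2
G(28) = mex({0, 1, 2, 5}) = 3
G(29) = mex({0, 1, 2, 4, 5, 6}) = 3
Therefore G(29) = 3.

3


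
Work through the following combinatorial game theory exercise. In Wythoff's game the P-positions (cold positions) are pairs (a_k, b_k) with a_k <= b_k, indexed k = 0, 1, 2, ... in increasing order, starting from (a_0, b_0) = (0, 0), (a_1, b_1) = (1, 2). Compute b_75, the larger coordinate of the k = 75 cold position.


By Wythoff's theorem, a_k = floor(k * phi) and b_k = floor(k * phi^2) = a_k + k, where phi = (1 + sqrt(5))/2 is the golden ratio.
phi = (1 + sqrt(5))/2 = 1.618034
phi^2 = phi + 1 = 2.618034
k = 75
k * phi^2 = 75 * 2.618034 = 196.352549
b_75 = floor(k * phi^2) = 196 (check: a_75 + k = 121 + 75 = 196)

196


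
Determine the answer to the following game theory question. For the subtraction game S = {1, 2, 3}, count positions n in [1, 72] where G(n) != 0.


Subtraction set S = {1, 2, 3}, so G(n) = n mod 4.
G(n) = 0 when n is a multiple of 4.
Multiples of 4 in [1, 72]: 18
N-positions (nonzero Grundy) = 72 - 18 = 54

54


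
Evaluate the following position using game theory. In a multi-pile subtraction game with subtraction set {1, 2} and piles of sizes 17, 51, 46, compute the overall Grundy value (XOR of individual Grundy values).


Subtraction set: {1, 2}
For this subtraction set, G(n) = n mod 3 (period = max + 1 = 3).
Pile 1 (size 17): G(17) = 17 mod 3 = 2
Pile 2 (size 51): G(51) = 51 mod 3 = 0
Pile 3 (size 46): G(46) = 46 mod 3 = 1
Total Grundy value = XOR of all: 2 XOR 0 XOR 1 = 3

3


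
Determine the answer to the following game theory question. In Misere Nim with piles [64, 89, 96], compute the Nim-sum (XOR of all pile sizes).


We need the XOR (exclusive or) of all pile sizes.
After XOR-ing pile 1 (size 64): 0 XOR 64 = 64
After XOR-ing pile 2 (size 89): 64 XOR 89 = 25
After XOR-ing pile 3 (size 96): 25 XOR 96 = 121
The Nim-value of this position is 121.

121


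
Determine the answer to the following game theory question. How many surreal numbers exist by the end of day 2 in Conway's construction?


Day 0: {|} = 0 is born. Count = 1.
Day n: the number of surreal numbers born by day n is 2^(n+1) - 1.
By day 0: 2^1 - 1 = 1
By day 1: 2^2 - 1 = 3
By day 2: 2^3 - 1 = 7
By day 2: 7 surreal numbers.

7


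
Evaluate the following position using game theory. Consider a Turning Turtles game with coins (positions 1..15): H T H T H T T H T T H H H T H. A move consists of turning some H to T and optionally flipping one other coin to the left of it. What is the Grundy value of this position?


Coins: H T H T H T T H T T H H H T H
Key fact: a single head at position k behaves exactly like a Nim heap of size k (turning it to T and optionally flipping a coin at j < k corresponds to moving the heap from k to j, or to 0), and heads combine as a disjunctive sum (two heads at the same place would cancel, matching j XOR j = 0). So the Nim-value is the XOR of the 1-indexed positions of the heads.
Face-up positions (1-indexed): [1, 3, 5, 8, 11, 12, 13, 15]
XOR 0 with 1: 0 XOR 1 = 1
XOR 1 with 3: 1 XOR 3 = 2
XOR 2 with 5: 2 XOR 5 = 7
XOR 7 with 8: 7 XOR 8 = 15
XOR 15 with 11: 15 XOR 11 = 4
XOR 4 with 12: 4 XOR 12 = 8
XOR 8 with 13: 8 XOR 13 = 5
XOR 5 with 15: 5 XOR 15 = 10
Nim-value = 10

10


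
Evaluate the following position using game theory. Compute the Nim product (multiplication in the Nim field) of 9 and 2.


Nim multiplication is bilinear over XOR: (u XOR v) * w = (u*w) XOR (v*w).
So we split each operand into its bit components and XOR the pairwise Nim products.
9 = 1 + 8 (as XOR of powers of 2).
2 = 2 (as XOR of powers of 2).
Using the standard Nim-product table on single bits:
  2*2 = 3,   2*4 = 8,   2*8 = 12,
  4*4 = 6,   4*8 = 11,  8*8 = 13,
and  1*x = x (identity), k*l = l*k (commutative).
Pairwise Nim products:
  1 * 2 = 2
  8 * 2 = 12
XOR them: 2 XOR 12 = 14.
Result: 9 * 2 = 14 (in Nim).

14


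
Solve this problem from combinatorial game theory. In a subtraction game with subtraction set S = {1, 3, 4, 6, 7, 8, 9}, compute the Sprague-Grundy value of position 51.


The subtraction set is S = {1, 3, 4, 6, 7, 8, 9}.
G(k) = mex{ G(k - s) : s in S, s <= k }. We compute iteratively: G(0) = 0.
G(1) = mex({0}) = 1
G(2) = mex({1}) = 0
G(3) = mex({0}) = 1
G(4) = mex({0, 1}) = 2
G(5) = mex({0, 1, 2}) = 3
G(6) = mex({0, 1, 3}) = 2
G(7) = mex({0, 1, 2}) = 3
G(8) = mex({0, 1, 2, 3}) = 4
G(9) = mex({0, 1, 2, 3, 4}) = 5
G(10) = mex({0, 1, 2, 3, 5}) = 4
G(11) = mex({0, 1, 2, 3, 4}) = 5
G(12) = mex({1, 2, 3, 4, 5}) = 0
G(13) = mex({0, 2, 3, 4, 5}) = 1
G(14) = mex({1, 2, 3, 4, 5}) = 0
G(15) = mex({0, 2, 3, 4, 5}) = 1
G(16) = mex({0, 1, 3, 4, 5}) = 2
G(17) = mex({0, 1, 2, 4, 5}) = 3
G(18) = mex({0, 1, 3, 4, 5}) = 2
G(19) = mex({0, 1, 2, 4, 5}) = 3
G(20) = mex({0, 1, 2, 3, 5}) = 4
Observe that G(12)..G(20) = 0, 1, 0, 1, 2, 3, 2, 3, 4 repeats G(0)..G(8) = 0, 1, 0, 1, 2, 3, 2, 3, 4.
For k >= max(S) = 9, G(k) is determined by the previous 9 values G(k-9)..G(k-1); a window of 9 consecutive values has recurred shifted by 12, so by induction G(k + 12) = G(k) for all k >= 0: the sequence is periodic from the start with period 12.
One period: G(0..11) = 0, 1, 0, 1, 2, 3, 2, 3, 4, 5, 4, 5.
51 mod 12 = 3, so G(51) = G(3) = 1.

1


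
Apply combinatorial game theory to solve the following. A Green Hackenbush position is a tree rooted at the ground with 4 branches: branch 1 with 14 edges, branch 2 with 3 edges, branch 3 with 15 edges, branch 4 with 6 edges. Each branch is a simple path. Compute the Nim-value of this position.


The tree has 4 branches from the ground vertex.
In Green Hackenbush, the Nim-value of a simple path of length k is k.
Branch 1: length 14, Nim-value = 14
Branch 2: length 3, Nim-value = 3
Branch 3: length 15, Nim-value = 15
Branch 4: length 6, Nim-value = 6
Total Nim-value = XOR of all branch values:
0 XOR 14 = 14
14 XOR 3 = 13
13 XOR 15 = 2
2 XOR 6 = 4
Nim-value of the tree = 4

4


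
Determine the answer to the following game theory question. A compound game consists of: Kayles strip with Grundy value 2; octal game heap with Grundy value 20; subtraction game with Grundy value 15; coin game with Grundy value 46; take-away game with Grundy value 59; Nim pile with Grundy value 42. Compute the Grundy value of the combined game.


By the Sprague-Grundy theorem, the Grundy value of a sum of games is the XOR of individual Grundy values.
Kayles strip: Grundy value = 2. Running XOR: 0 XOR 2 = 2
octal game heap: Grundy value = 20. Running XOR: 2 XOR 20 = 22
subtraction game: Grundy value = 15. Running XOR: 22 XOR 15 = 25
coin game: Grundy value = 46. Running XOR: 25 XOR 46 = 55
take-away game: Grundy value = 59. Running XOR: 55 XOR 59 = 12
Nim pile: Grundy value = 42. Running XOR: 12 XOR 42 = 38
The combined Grundy value is 38.

38


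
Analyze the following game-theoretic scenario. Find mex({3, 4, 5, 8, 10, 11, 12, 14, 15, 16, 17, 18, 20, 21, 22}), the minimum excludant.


Set = {3, 4, 5, 8, 10, 11, 12, 14, 15, 16, 17, 18, 20, 21, 22}
0 is NOT in the set. This is the mex.
mex = 0

0


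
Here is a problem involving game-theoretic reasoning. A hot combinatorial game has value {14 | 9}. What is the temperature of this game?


The game is {14 | 9}, a switch {a | b} with numbers a > b.
Cooling {a | b} by t gives {a - t | b + t}, which stops being hot when a - t = b + t, i.e. at t = (a - b)/2. So the temperature of a switch is (a - b)/2.
Temperature = (Left option - Right option) / 2
= (14 - (9)) / 2
= 5 / 2
= 5/2

5/2


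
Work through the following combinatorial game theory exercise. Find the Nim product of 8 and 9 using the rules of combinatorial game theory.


Nim multiplication is bilinear over XOR: (u XOR v) * w = (u*w) XOR (v*w).
So we split each operand into its bit components and XOR the pairwise Nim products.
8 = 8 (as XOR of powers of 2).
9 = 1 + 8 (as XOR of powers of 2).
Using the standard Nim-product table on single bits:
  2*2 = 3,   2*4 = 8,   2*8 = 12,
  4*4 = 6,   4*8 = 11,  8*8 = 13,
and  1*x = x (identity), k*l = l*k (commutative).
Pairwise Nim products:
  8 * 1 = 8
  8 * 8 = 13
XOR them: 8 XOR 13 = 5.
Result: 8 * 9 = 5 (in Nim).

5


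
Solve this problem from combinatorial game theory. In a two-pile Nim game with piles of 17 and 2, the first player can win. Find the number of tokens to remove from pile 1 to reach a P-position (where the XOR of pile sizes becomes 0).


Piles: 17 and 2
Current XOR: 17 XOR 2 = 19 (non-zero, so this is an N-position).
To make the XOR zero, we need to find a move that balances the piles.
For pile 1 (size 17): target = 17 XOR 19 = 2
We reduce pile 1 from 17 to 2.
Tokens removed: 17 - 2 = 15
Verification: 2 XOR 2 = 0

15


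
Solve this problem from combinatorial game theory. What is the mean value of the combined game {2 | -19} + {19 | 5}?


G1 = {2 | -19}, G2 = {19 | 5}
Each is a switch {a | b} with numbers a > b; its mean value is (a + b)/2, and mean value is additive over game sums: m(G1 + G2) = m(G1) + m(G2).
Mean of G1 = (2 + (-19))/2 = -17/2 = -17/2
Mean of G2 = (19 + (5))/2 = 24/2 = 12
Mean of G1 + G2 = -17/2 + 12 = 7/2

7/2


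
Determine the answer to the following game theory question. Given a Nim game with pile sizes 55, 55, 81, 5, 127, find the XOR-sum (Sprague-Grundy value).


We need the XOR (exclusive or) of all pile sizes.
After XOR-ing pile 1 (size 55): 0 XOR 55 = 55
After XOR-ing pile 2 (size 55): 55 XOR 55 = 0
After XOR-ing pile 3 (size 81): 0 XOR 81 = 81
After XOR-ing pile 4 (size 5): 81 XOR 5 = 84
After XOR-ing pile 5 (size 127): 84 XOR 127 = 43
The Nim-value of this position is 43.

43


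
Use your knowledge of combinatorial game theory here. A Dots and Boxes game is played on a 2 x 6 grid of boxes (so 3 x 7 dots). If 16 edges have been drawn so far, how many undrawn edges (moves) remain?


Grid: 2 x 6 boxes, i.e. 3 rows and 7 columns of dots.
Horizontal edges: (rows + 1) * cols = 3 * 6 = 18
Vertical edges: rows * (cols + 1) = 2 * 7 = 14
Total edges: 18 + 14 = 32
Edges drawn: 16
Remaining: 32 - 16 = 16

16


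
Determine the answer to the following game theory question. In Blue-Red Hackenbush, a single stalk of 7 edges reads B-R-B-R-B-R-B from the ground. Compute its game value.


Edges (from ground): B-R-B-R-B-R-B
By Berlekamp's sign-expansion rule, a Blue-Red Hackenbush stalk has the value of the surreal number whose sign sequence is the edge sequence with B -> + and R -> -.
Sign sequence: +-+-+-+
Trace the sign expansion in the surreal number tree, starting from 0:
Edge 1: B (sign +) -> bounds (0, +inf), value = 1
Edge 2: R (sign -) -> bounds (0, 1), value = 1/2
Edge 3: B (sign +) -> bounds (1/2, 1), value = 3/4
Edge 4: R (sign -) -> bounds (1/2, 3/4), value = 5/8
Edge 5: B (sign +) -> bounds (5/8, 3/4), value = 11/16
Edge 6: R (sign -) -> bounds (5/8, 11/16), value = 21/32
Edge 7: B (sign +) -> bounds (21/32, 11/16), value = 43/64
Game value = 43/64

43/64


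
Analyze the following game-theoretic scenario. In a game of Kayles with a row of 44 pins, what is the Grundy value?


Kayles: a move removes 1 or 2 adjacent pins from a contiguous row.
Removing pins from a row of k leaves two independent rows (a, b) with a + b = k - 1 (one pin) or a + b = k - 2 (two pins); an end removal gives a = 0.
By Sprague-Grundy, G(k) = mex{ G(a) XOR G(b) } over all these splits. G(0) = 0.
G(1): splits (0,0):0^0=0 -> mex({0}) = 1
G(2): splits (0,1):0^1=1 (0,0):0^0=0 -> mex({0, 1}) = 2
G(3): splits (0,2):0^2=2 (1,1):1^1=0 (0,1):0^1=1 -> mex({0, 1, 2}) = 3
G(4): splits (0,3):0^3=3 (1,2):1^2=3 (0,2):0^2=2 (1,1):1^1=0 -> mex({0, 2, 3}) = 1
G(5): splits (0,4):0^1=1 (1,3):1^3=2 (2,2):2^2=0 (0,3):0^3=3 (1,2):1^2=3 -> mex({0, 1, 2, 3}) = 4
G(6) = mex({0, 1, 2, 4}) = 3
G(7) = mex({0, 1, 3, 4, 5}) = 2
G(8) = mex({0, 2, 3, 5, 6}) = 1
G(9) = mex({0, 1, 2, 3, 6, 7}) = 4
G(10) = mex({0, 1, 3, 4, 5, 7}) = 2
G(11) = mex({0, 1, 2, 3, 4, 5}) = 6
G(12) = mex({0, 1, 2, 3, 5, 6, 7}) = 4
G(13) = mex({0, 2, 3, 4, 6, 7}) = 1
G(14) = mex({0, 1, 4, 5, 6, 7}) = 2
G(15) = mex({0, 1, 2, 3, 4, 5, 6}) = 7
G(16) = mex({0, 2, 3, 5, 6, 7}) = 1
G(17) = mex({0, 1, 2, 3, 5, 6, 7}) = 4
G(18) = mex({0, 1, 2, 4, 5, 6}) = 3
G(19) = mex({0, 1, 3, 4, 5, 7}) = 2
G(20) = mex({0, 2, 3, 4, 5, 6, 7}) = 1
G(21) = mex({0, 1, 2, 3, 5, 6, 7}) = 4
G(22) = mex({0, 1, 2, 3, 4, 5, 7}) = 6
G(23) = mex({0, 1, 2, 3, 4, 5, 6}) = 7
G(24) = mex({0, 1, 2, 3, 5, 6, 7}) = 4
G(25) = mex({0, 2, 3, 4, 6, 7}) = 1
G(26) = mex({0, 1, 3, 4, 5, 6, 7}) = 2
G(27) = mex({0, 1, 2, 3, 4, 5, 6, 7}) = 8
G(28) = mex({0, 1, 2, 3, 4, 6, 7, 8}) = 5
G(29) = mex({0, 1, 2, 3, 5, 6, 7, 8, 9}) = 4
G(30) = mex({0, 1, 2, 3, 4, 5, 6, 9, 10}) = 7
G(31) = mex({0, 1, 3, 4, 5, 7, 10, 11}) = 2
G(32) = mex({0, 2, 3, 4, 5, 6, 7, 9, 11}) = 1
G(33) = mex({0, 1, 2, 3, 4, 5, 6, 7, 9, 12}) = 8
G(34) = mex({0, 1, 2, 3, 4, 5, 7, 8, 11, 12}) = 6
G(35) = mex({0, 1, 2, 3, 4, 5, 6, 8, 9, 10, 11}) = 7
G(36) = mex({0, 1, 2, 3, 5, 6, 7, 9, 10}) = 4
G(37) = mex({0, 2, 3, 4, 6, 7, 9, 10, 11, 12}) = 1
G(38) = mex({0, 1, 3, 4, 5, 6, 7, 9, 10, 11, 12}) = 2
G(39) = mex({0, 1, 2, 4, 5, 6, 7, 9, 10, 12, 14}) = 3
G(40) = mex({0, 2, 3, 4, 6, 7, 11, 12, 14}) = 1
G(41) = mex({0, 1, 2, 3, 5, 6, 7, 9, 10, 11, 12}) = 4
G(42) = mex({0, 1, 2, 3, 4, 5, 6, 9, 10}) = 7
G(43) = mex({0, 1, 3, 4, 5, 7, 9, 10, 12, 15}) = 2
G(44) = mex({0, 2, 3, 4, 5, 6, 7, 9, 10, 12, 15}) = 1
Therefore G(44) = 1.

1


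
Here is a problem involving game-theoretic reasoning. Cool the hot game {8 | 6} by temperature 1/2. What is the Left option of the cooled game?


Original game: {8 | 6} (a switch {a | b} with a > b).
Cooling by t (for t below the temperature (a - b)/2 = 1) taxes each move by t: {a | b} cooled by t is {a - t | b + t}.
Cooling amount: t = 1/2
Cooled Left option: 8 - 1/2 = 15/2
Cooled Right option: 6 + 1/2 = 13/2
Cooled game: {15/2 | 13/2}
Left option = 15/2

15/2


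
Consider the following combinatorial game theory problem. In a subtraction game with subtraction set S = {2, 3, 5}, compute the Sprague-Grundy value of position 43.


The subtraction set is S = {2, 3, 5}.
G(k) = mex{ G(k - s) : s in S, s <= k }. We compute iteratively: G(0) = 0.
G(1) = mex({}) = 0
G(2) = mex({0}) = 1
G(3) = mex({0}) = 1
G(4) = mex({0, 1}) = 2
G(5) = mex({0, 1}) = 2
G(6) = mex({0, 1, 2}) = 3
G(7) = mex({1, 2}) = 0
G(8) = mex({1, 2, 3}) = 0
G(9) = mex({0, 2, 3}) = 1
G(10) = mex({0, 2}) = 1
G(11) = mex({0, 1, 3}) = 2
Observe that G(7)..G(11) = 0, 0, 1, 1, 2 repeats G(0)..G(4) = 0, 0, 1, 1, 2.
For k >= max(S) = 5, G(k) is determined by the previous 5 values G(k-5)..G(k-1); a window of 5 consecutive values has recurred shifted by 7, so by induction G(k + 7) = G(k) for all k >= 0: the sequence is periodic from the start with period 7.
One period: G(0..6) = 0, 0, 1, 1, 2, 2, 3.
43 mod 7 = 1, so G(43) = G(1) = 0.

0


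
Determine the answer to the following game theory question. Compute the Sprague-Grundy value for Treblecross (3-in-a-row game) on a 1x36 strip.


Treblecross: place X on empty cells; 3-in-a-row wins.
Playing within two cells of an existing X lets the opponent win at once, so sensible play treats the cells i-2..i+2 around each X as dead. The player left with no safe cell loses, so this is a normal-play take-away game on strips of safe cells.
Placing X at cell i (0-indexed) of a strip of k safe cells leaves independent strips of sizes max(0, i-2) and max(0, k-i-3). Hence G(k) = mex{ G(max(0,i-2)) XOR G(max(0,k-i-3)) : 0 <= i < k }, with G(0) = 0.
G(1): splits (0,0):0^0=0 -> mex({0}) = 1
G(2): splits (0,0):0^0=0 -> mex({0}) = 1
G(3): splits (0,0):0^0=0 -> mex({0}) = 1
G(4): splits (0,1):0^1=1 (0,0):0^0=0 -> mex({0, 1}) = 2
G(5): splits (0,2):0^1=1 (0,1):0^1=1 (0,0):0^0=0 -> mex({0, 1}) = 2
G(6) = mex({1}) = 0
G(7) = mex({0, 1, 2}) = 3
G(8) = mex({0, 1, 2}) = 3
G(9) = mex({0, 2}) = 1
G(10) = mex({0, 2, 3}) = 1
G(11) = mex({0, 3}) = 1
G(12) = mex({1, 3}) = 0
G(13) = mex({0, 1, 2, 3}) = 4
G(14) = mex({0, 1, 2}) = 3
G(15) = mex({0, 1, 2}) = 3
G(16) = mex({0, 1, 2, 4}) = 3
G(17) = mex({0, 1, 3, 4}) = 2
G(18) = mex({0, 1, 3, 4}) = 2
G(19) = mex({0, 1, 3, 5}) = 2
G(20) = mex({0, 1, 2, 3, 5}) = 4
G(21) = mex({0, 1, 2, 3, 5}) = 4
G(22) = mex({1, 2, 6}) = 0
G(23) = mex({0, 1, 2, 3, 4, 6}) = 5
G(24) = mex({0, 1, 2, 3, 4}) = 5
G(25) = mex({0, 1, 3, 4, 7}) = 2
G(26) = mex({0, 1, 3, 4, 5, 7}) = 2
G(27) = mex({0, 1, 3, 5}) = 2
G(28) = mex({0, 1, 2, 5}) = 3
G(29) = mex({0, 1, 2, 4, 5, 6}) = 3
G(30) = mex({1, 2, 4, 6}) = 0
G(31) = mex({0, 1, 2, 3, 4, 6}) = 5
G(32) = mex({1, 2, 3, 4, 7}) = 0
G(33) = mex({0, 3, 7}) = 1
G(34) = mex({0, 2, 3, 5, 7}) = 1
G(35) = mex({0, 2, 3, 5, 6}) = 1
G(36) = mex({0, 1, 2, 5, 6}) = 3
Therefore G(36) = 3.

3


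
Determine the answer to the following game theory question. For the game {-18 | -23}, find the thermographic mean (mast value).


Game = {-18 | -23}, a switch {a | b} with numbers a > b.
Its thermograph has left wall a - t and right wall b + t, which meet at t = (a - b)/2, where both equal (a + b)/2. So the mast (mean value) is at (a + b)/2.
Mean = (-18 + (-23))/2 = -41/2 = -41/2

-41/2


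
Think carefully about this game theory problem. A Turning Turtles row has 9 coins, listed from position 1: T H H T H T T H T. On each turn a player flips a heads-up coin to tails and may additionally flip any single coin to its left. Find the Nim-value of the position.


Coins: T H H T H T T H T
Key fact: a single head at position k behaves exactly like a Nim heap of size k (turning it to T and optionally flipping a coin at j < k corresponds to moving the heap from k to j, or to 0), and heads combine as a disjunctive sum (two heads at the same place would cancel, matching j XOR j = 0). So the Nim-value is the XOR of the 1-indexed positions of the heads.
Face-up positions (1-indexed): [2, 3, 5, 8]
XOR 0 with 2: 0 XOR 2 = 2
XOR 2 with 3: 2 XOR 3 = 1
XOR 1 with 5: 1 XOR 5 = 4
XOR 4 with 8: 4 XOR 8 = 12
Nim-value = 12

12


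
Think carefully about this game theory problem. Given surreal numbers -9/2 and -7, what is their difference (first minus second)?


x = -9/2, y = -7
Converting to common denominator: 2
x = -9/2, y = -14/2
x - y = -9/2 - -7 = 5/2

5/2


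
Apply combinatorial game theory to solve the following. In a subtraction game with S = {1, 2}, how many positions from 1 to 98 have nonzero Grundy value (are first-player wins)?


Subtraction set S = {1, 2}, so G(n) = n mod 3.
G(n) = 0 when n is a multiple of 3.
Multiples of 3 in [1, 98]: 32
N-positions (nonzero Grundy) = 98 - 32 = 66

66


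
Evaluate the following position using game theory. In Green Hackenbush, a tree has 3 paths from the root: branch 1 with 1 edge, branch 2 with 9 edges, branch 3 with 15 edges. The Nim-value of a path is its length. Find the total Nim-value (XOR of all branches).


The tree has 3 branches from the ground vertex.
In Green Hackenbush, the Nim-value of a simple path of length k is k.
Branch 1: length 1, Nim-value = 1
Branch 2: length 9, Nim-value = 9
Branch 3: length 15, Nim-value = 15
Total Nim-value = XOR of all branch values:
0 XOR 1 = 1
1 XOR 9 = 8
8 XOR 15 = 7
Nim-value of the tree = 7

7


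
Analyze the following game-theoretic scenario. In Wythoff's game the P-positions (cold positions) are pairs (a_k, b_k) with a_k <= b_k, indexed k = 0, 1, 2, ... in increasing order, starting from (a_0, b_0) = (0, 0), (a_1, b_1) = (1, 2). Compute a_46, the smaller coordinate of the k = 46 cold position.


By Wythoff's theorem, a_k = floor(k * phi) and b_k = floor(k * phi^2) = a_k + k, where phi = (1 + sqrt(5))/2 is the golden ratio.
phi = (1 + sqrt(5))/2 = 1.618034
k = 46
k * phi = 46 * 1.618034 = 74.429563
a_46 = floor(k * phi) = 74

74


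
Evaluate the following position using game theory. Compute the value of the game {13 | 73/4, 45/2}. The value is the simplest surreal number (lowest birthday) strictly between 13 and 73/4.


Left options: {13}, max = 13
Right options: {73/4, 45/2}, min = 73/4
All options are numbers and max(Left) < min(Right), so by the simplicity theorem the value is the simplest (earliest-born) number strictly between 13 and 73/4.
Integers 14 through 18 all lie strictly between 13 and 73/4.
Among integers, the simplest (lowest birthday = smallest |n|; 0 is born on day 0, +-n on day n) is 14.
No non-integer in the interval can be simpler: if x is a non-integer in the interval, then floor(x) or ceil(x) also lies in the interval (the interval contains an integer), and both are proper prefixes of x's sign expansion, i.e. born earlier. So the game value is 14.
Game value = 14

14


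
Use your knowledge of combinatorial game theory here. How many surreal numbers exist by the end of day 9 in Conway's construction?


Day 0: {|} = 0 is born. Count = 1.
Day n: the number of surreal numbers born by day n is 2^(n+1) - 1.
By day 0: 2^1 - 1 = 1
By day 1: 2^2 - 1 = 3
By day 2: 2^3 - 1 = 7
By day 3: 2^4 - 1 = 15
By day 4: 2^5 - 1 = 31
By day 5: 2^6 - 1 = 63
By day 6: 2^7 - 1 = 127
By day 7: 2^8 - 1 = 255
By day 8: 2^9 - 1 = 511
By day 9: 2^10 - 1 = 1023
By day 9: 1023 surreal numbers.

1023


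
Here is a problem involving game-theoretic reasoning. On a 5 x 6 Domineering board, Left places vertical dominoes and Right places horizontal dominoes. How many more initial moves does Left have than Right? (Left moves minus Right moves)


Board is 5 x 6 (rows x cols).
Left (vertical) placements: (rows-1) * cols = 4 * 6 = 24
Right (horizontal) placements: rows * (cols-1) = 5 * 5 = 25
Advantage = Left - Right = 24 - 25 = -1

-1


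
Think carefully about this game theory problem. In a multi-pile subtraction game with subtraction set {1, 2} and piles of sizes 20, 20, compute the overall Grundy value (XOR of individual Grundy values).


Subtraction set: {1, 2}
For this subtraction set, G(n) = n mod 3 (period = max + 1 = 3).
Pile 1 (size 20): G(20) = 20 mod 3 = 2
Pile 2 (size 20): G(20) = 20 mod 3 = 2
Total Grundy value = XOR of all: 2 XOR 2 = 0

0


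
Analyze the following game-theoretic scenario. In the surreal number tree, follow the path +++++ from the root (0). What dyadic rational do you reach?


Sign expansion: +++++
Rule: track bounds (lo, hi), initially (-inf, +inf). On '+', the current value becomes lo and we move to the simplest number in (value, hi): value + 1 if hi = +inf, otherwise the midpoint (value + hi)/2. On '-', the current value becomes hi and we move to value - 1 if lo = -inf, otherwise the midpoint (lo + value)/2.
Start at 0.
Step 1: sign = +, move right. Bounds: (0, +inf). Value = 1
Step 2: sign = +, move right. Bounds: (1, +inf). Value = 2
Step 3: sign = +, move right. Bounds: (2, +inf). Value = 3
Step 4: sign = +, move right. Bounds: (3, +inf). Value = 4
Step 5: sign = +, move right. Bounds: (4, +inf). Value = 5
The surreal number with sign expansion +++++ is 5.

5


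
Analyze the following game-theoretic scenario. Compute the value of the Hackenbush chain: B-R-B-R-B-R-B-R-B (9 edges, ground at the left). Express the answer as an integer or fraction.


Edges (from ground): B-R-B-R-B-R-B-R-B
By Berlekamp's sign-expansion rule, a Blue-Red Hackenbush stalk has the value of the surreal number whose sign sequence is the edge sequence with B -> + and R -> -.
Sign sequence: +-+-+-+-+
Trace the sign expansion in the surreal number tree, starting from 0:
Edge 1: B (sign +) -> bounds (0, +inf), value = 1
Edge 2: R (sign -) -> bounds (0, 1), value = 1/2
Edge 3: B (sign +) -> bounds (1/2, 1), value = 3/4
Edge 4: R (sign -) -> bounds (1/2, 3/4), value = 5/8
Edge 5: B (sign +) -> bounds (5/8, 3/4), value = 11/16
Edge 6: R (sign -) -> bounds (5/8, 11/16), value = 21/32
Edge 7: B (sign +) -> bounds (21/32, 11/16), value = 43/64
Edge 8: R (sign -) -> bounds (21/32, 43/64), value = 85/128
Edge 9: B (sign +) -> bounds (85/128, 43/64), value = 171/256
Game value = 171/256

171/256


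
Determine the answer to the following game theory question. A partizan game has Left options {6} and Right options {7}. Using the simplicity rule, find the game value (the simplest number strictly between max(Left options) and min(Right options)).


Left options: {6}, max = 6
Right options: {7}, min = 7
All options are numbers and max(Left) < min(Right), so by the simplicity theorem the value is the simplest (earliest-born) number strictly between 6 and 7.
No integer lies strictly between 6 and 7, so the value is the dyadic rational m/2^k in the interval with the smallest k (then m odd); search k = 1, 2, ...:
Denominator 2: 13/2 lies strictly between 6 and 7 -- found.
The simplest number in the interval is 13/2.
Game value = 13/2

13/2


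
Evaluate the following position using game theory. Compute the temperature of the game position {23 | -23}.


The game is {23 | -23}, a switch {a | b} with numbers a > b.
Cooling {a | b} by t gives {a - t | b + t}, which stops being hot when a - t = b + t, i.e. at t = (a - b)/2. So the temperature of a switch is (a - b)/2.
Temperature = (Left option - Right option) / 2
= (23 - (-23)) / 2
= 46 / 2
= 23

23


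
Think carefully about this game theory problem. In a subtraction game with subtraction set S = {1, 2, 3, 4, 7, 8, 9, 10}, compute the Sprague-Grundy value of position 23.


The subtraction set is S = {1, 2, 3, 4, 7, 8, 9, 10}.
G(k) = mex{ G(k - s) : s in S, s <= k }. We compute iteratively: G(0) = 0.
G(1) = mex({0}) = 1
G(2) = mex({0, 1}) = 2
G(3) = mex({0, 1, 2}) = 3
G(4) = mex({0, 1, 2, 3}) = 4
G(5) = mex({1, 2, 3, 4}) = 0
G(6) = mex({0, 2, 3, 4}) = 1
G(7) = mex({0, 1, 3, 4}) = 2
G(8) = mex({0, 1, 2, 4}) = 3
G(9) = mex({0, 1, 2, 3}) = 4
G(10) = mex({0, 1, 2, 3, 4}) = 5
G(11) = mex({1, 2, 3, 4, 5}) = 0
G(12) = mex({0, 2, 3, 4, 5}) = 1
G(13) = mex({0, 1, 3, 4, 5}) = 2
G(14) = mex({0, 1, 2, 4, 5}) = 3
G(15) = mex({0, 1, 2, 3}) = 4
G(16) = mex({1, 2, 3, 4}) = 0
G(17) = mex({0, 2, 3, 4, 5}) = 1
G(18) = mex({0, 1, 3, 4, 5}) = 2
G(19) = mex({0, 1, 2, 4, 5}) = 3
G(20) = mex({0, 1, 2, 3, 5}) = 4
Observe that G(11)..G(20) = 0, 1, 2, 3, 4, 0, 1, 2, 3, 4 repeats G(0)..G(9) = 0, 1, 2, 3, 4, 0, 1, 2, 3, 4.
For k >= max(S) = 10, G(k) is determined by the previous 10 values G(k-10)..G(k-1); a window of 10 consecutive values has recurred shifted by 11, so by induction G(k + 11) = G(k) for all k >= 0: the sequence is periodic from the start with period 11.
One period: G(0..10) = 0, 1, 2, 3, 4, 0, 1, 2, 3, 4, 5.
23 mod 11 = 1, so G(23) = G(1) = 1.

1


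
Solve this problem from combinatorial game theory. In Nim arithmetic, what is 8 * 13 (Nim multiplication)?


Nim multiplication is bilinear over XOR: (u XOR v) * w = (u*w) XOR (v*w).
So we split each operand into its bit components and XOR the pairwise Nim products.
8 = 8 (as XOR of powers of 2).
13 = 1 + 4 + 8 (as XOR of powers of 2).
Using the standard Nim-product table on single bits:
  2*2 = 3,   2*4 = 8,   2*8 = 12,
  4*4 = 6,   4*8 = 11,  8*8 = 13,
and  1*x = x (identity), k*l = l*k (commutative).
Pairwise Nim products:
  8 * 1 = 8
  8 * 4 = 11
  8 * 8 = 13
XOR them: 8 XOR 11 XOR 13 = 14.
Result: 8 * 13 = 14 (in Nim).

14


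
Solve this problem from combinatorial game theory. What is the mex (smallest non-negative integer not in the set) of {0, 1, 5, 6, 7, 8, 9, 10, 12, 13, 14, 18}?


Set = {0, 1, 5, 6, 7, 8, 9, 10, 12, 13, 14, 18}
0 is in the set.
1 is in the set.
2 is NOT in the set. This is the mex.
mex = 2

2


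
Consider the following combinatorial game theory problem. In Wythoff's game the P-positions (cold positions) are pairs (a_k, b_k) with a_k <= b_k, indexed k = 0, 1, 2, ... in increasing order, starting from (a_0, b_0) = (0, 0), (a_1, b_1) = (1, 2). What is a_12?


By Wythoff's theorem, a_k = floor(k * phi) and b_k = floor(k * phi^2) = a_k + k, where phi = (1 + sqrt(5))/2 is the golden ratio.
phi = (1 + sqrt(5))/2 = 1.618034
k = 12
k * phi = 12 * 1.618034 = 19.416408
a_12 = floor(k * phi) = 19

19


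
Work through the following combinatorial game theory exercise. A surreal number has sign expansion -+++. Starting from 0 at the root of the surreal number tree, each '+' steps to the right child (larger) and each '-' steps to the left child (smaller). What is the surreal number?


Sign expansion: -+++
Rule: track bounds (lo, hi), initially (-inf, +inf). On '+', the current value becomes lo and we move to the simplest number in (value, hi): value + 1 if hi = +inf, otherwise the midpoint (value + hi)/2. On '-', the current value becomes hi and we move to value - 1 if lo = -inf, otherwise the midpoint (lo + value)/2.
Start at 0.
Step 1: sign = -, move left. Bounds: (-inf, 0). Value = -1
Step 2: sign = +, move right. Bounds: (-1, 0). Value = -1/2
Step 3: sign = +, move right. Bounds: (-1/2, 0). Value = -1/4
Step 4: sign = +, move right. Bounds: (-1/4, 0). Value = -1/8
The surreal number with sign expansion -+++ is -1/8.

-1/8


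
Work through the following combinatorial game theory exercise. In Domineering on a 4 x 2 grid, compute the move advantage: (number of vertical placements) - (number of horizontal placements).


Board is 4 x 2 (rows x cols).
Left (vertical) placements: (rows-1) * cols = 3 * 2 = 6
Right (horizontal) placements: rows * (cols-1) = 4 * 1 = 4
Advantage = Left - Right = 6 - 4 = 2

2


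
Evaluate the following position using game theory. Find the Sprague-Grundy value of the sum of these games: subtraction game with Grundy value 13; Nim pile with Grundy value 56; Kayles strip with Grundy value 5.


By the Sprague-Grundy theorem, the Grundy value of a sum of games is the XOR of individual Grundy values.
subtraction game: Grundy value = 13. Running XOR: 0 XOR 13 = 13
Nim pile: Grundy value = 56. Running XOR: 13 XOR 56 = 53
Kayles strip: Grundy value = 5. Running XOR: 53 XOR 5 = 48
The combined Grundy value is 48.

48


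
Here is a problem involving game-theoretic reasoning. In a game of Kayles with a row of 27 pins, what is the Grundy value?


Kayles: a move removes 1 or 2 adjacent pins from a contiguous row.
Removing pins from a row of k leaves two independent rows (a, b) with a + b = k - 1 (one pin) or a + b = k - 2 (two pins); an end removal gives a = 0.
By Sprague-Grundy, G(k) = mex{ G(a) XOR G(b) } over all these splits. G(0) = 0.
G(1): splits (0,0):0^0=0 -> mex({0}) = 1
G(2): splits (0,1):0^1=1 (0,0):0^0=0 -> mex({0, 1}) = 2
G(3): splits (0,2):0^2=2 (1,1):1^1=0 (0,1):0^1=1 -> mex({0, 1, 2}) = 3
G(4): splits (0,3):0^3=3 (1,2):1^2=3 (0,2):0^2=2 (1,1):1^1=0 -> mex({0, 2, 3}) = 1
G(5): splits (0,4):0^1=1 (1,3):1^3=2 (2,2):2^2=0 (0,3):0^3=3 (1,2):1^2=3 -> mex({0, 1, 2, 3}) = 4
G(6) = mex({0, 1, 2, 4}) = 3
G(7) = mex({0, 1, 3, 4, 5}) = 2
G(8) = mex({0, 2, 3, 5, 6}) = 1
G(9) = mex({0, 1, 2, 3, 6, 7}) = 4
G(10) = mex({0, 1, 3, 4, 5, 7}) = 2
G(11) = mex({0, 1, 2, 3, 4, 5}) = 6
G(12) = mex({0, 1, 2, 3, 5, 6, 7}) = 4
G(13) = mex({0, 2, 3, 4, 6, 7}) = 1
G(14) = mex({0, 1, 4, 5, 6, 7}) = 2
G(15) = mex({0, 1, 2, 3, 4, 5, 6}) = 7
G(16) = mex({0, 2, 3, 5, 6, 7}) = 1
G(17) = mex({0, 1, 2, 3, 5, 6, 7}) = 4
G(18) = mex({0, 1, 2, 4, 5, 6}) = 3
G(19) = mex({0, 1, 3, 4, 5, 7}) = 2
G(20) = mex({0, 2, 3, 4, 5, 6, 7}) = 1
G(21) = mex({0, 1, 2, 3, 5, 6, 7}) = 4
G(22) = mex({0, 1, 2, 3, 4, 5, 7}) = 6
G(23) = mex({0, 1, 2, 3, 4, 5, 6}) = 7
G(24) = mex({0, 1, 2, 3, 5, 6, 7}) = 4
G(25) = mex({0, 2, 3, 4, 6, 7}) = 1
G(26) = mex({0, 1, 3, 4, 5, 6, 7}) = 2
G(27) = mex({0, 1, 2, 3, 4, 5, 6, 7}) = 8
Therefore G(27) = 8.

8


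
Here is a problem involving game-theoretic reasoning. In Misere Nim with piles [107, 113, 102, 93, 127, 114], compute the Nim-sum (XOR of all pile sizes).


We need the XOR (exclusive or) of all pile sizes.
After XOR-ing pile 1 (size 107): 0 XOR 107 = 107
After XOR-ing pile 2 (size 113): 107 XOR 113 = 26
After XOR-ing pile 3 (size 102): 26 XOR 102 = 124
After XOR-ing pile 4 (size 93): 124 XOR 93 = 33
After XOR-ing pile 5 (size 127): 33 XOR 127 = 94
After XOR-ing pile 6 (size 114): 94 XOR 114 = 44
The Nim-value of this position is 44.

44
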